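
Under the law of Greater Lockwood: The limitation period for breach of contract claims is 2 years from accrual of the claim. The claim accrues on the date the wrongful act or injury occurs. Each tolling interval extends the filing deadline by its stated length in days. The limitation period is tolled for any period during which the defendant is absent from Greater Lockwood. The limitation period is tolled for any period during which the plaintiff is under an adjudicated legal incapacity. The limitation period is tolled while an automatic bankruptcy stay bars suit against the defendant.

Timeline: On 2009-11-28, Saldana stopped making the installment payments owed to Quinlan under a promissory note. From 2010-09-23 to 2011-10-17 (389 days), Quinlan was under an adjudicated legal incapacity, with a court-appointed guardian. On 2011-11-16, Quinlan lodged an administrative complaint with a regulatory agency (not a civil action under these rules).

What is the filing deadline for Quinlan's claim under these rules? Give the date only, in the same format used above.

The claim accrued on 2009-11-28, when the wrongful act occurred.
The untolled deadline — 2 years after 2009-11-28 — is 2011-11-28.
The plaintiff's legal incapacity from 2010-09-23 to 2011-10-17 tolled the period for 389 days, extending the deadline to 2012-12-21.
None of the other events listed affects the running of the period under the stated rules.

2012-12-21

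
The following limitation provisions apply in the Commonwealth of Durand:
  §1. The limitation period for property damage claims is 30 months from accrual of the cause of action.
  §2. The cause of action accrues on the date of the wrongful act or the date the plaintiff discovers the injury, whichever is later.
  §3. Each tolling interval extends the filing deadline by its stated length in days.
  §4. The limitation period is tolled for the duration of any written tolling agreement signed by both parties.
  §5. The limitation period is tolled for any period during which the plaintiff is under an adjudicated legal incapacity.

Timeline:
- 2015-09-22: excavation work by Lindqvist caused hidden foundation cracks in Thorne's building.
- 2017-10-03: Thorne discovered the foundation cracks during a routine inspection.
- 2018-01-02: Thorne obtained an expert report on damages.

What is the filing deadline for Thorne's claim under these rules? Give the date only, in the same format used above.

Taking the later of the act (2015-09-22) and discovery (2017-10-03), the claim accrued on 2017-10-03.
Adding the 30 months base period to 2017-10-03 gives a deadline of 2020-04-03, before any tolling.
The other events in the timeline have no effect on the limitation period under the stated rules.

2020-04-03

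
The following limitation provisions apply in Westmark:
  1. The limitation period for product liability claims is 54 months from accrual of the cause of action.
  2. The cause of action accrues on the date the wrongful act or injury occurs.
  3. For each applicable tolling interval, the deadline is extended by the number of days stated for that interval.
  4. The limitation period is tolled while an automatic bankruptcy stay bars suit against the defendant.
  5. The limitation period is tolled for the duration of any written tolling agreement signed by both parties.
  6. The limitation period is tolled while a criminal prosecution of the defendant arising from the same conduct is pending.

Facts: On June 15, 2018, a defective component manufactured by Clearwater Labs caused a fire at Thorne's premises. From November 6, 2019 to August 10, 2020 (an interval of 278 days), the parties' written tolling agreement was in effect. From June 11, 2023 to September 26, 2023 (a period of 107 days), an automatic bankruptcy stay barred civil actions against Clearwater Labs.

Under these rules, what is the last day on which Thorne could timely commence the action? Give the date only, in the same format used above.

January 4, 2024

The claim accrued on June 15, 2018, when the wrongful act occurred.
54 months from June 15, 2018 is December 15, 2022.
Because the written tolling agreement ran from November 6, 2019 to August 10, 2020, the deadline is extended by 278 days to September 19, 2023.
The period was tolled for 107 days by the automatic bankruptcy stay (June 11, 2023 to September 26, 2023), pushing the deadline to January 4, 2024.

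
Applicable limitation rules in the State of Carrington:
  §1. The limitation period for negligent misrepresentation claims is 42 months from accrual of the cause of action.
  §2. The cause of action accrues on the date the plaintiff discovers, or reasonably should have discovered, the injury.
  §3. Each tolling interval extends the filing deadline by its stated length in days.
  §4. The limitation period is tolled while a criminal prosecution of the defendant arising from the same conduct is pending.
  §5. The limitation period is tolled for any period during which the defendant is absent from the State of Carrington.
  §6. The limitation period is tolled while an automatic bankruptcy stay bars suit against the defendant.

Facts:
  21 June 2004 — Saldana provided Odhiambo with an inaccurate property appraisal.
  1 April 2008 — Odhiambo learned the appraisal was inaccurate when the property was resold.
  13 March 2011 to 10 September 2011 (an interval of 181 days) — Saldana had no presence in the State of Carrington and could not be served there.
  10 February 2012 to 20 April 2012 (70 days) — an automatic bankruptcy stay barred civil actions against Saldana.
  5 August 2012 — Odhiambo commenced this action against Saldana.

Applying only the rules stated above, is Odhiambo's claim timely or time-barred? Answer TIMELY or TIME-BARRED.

Accrual is tied to discovery, so the period began on 1 April 2008 rather than on 21 June 2004 when the act occurred.
Adding the 42 months base period to 1 April 2008 gives a deadline of 1 October 2011, before any tolling.
Because the defendant's absence from the jurisdiction ran from 13 March 2011 to 10 September 2011, the deadline is extended by 181 days to 30 March 2012.
Because the automatic bankruptcy stay ran from 10 February 2012 to 20 April 2012, the deadline is extended by 70 days to 8 June 2012.
Filing on 5 August 2012 missed the 8 June 2012 deadline — the action is time-barred.

TIME-BARRED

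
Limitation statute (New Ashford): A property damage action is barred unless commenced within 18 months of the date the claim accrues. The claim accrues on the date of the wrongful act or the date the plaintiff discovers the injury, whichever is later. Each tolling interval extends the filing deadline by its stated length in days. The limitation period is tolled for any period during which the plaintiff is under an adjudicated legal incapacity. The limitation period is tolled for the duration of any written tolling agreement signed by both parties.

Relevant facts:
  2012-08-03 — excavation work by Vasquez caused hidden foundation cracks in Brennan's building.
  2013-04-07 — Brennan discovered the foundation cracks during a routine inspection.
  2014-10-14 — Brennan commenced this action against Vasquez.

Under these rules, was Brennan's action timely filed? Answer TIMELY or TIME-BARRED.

TIME-BARRED

Taking the later of the act (2012-08-03) and discovery (2013-04-07), the claim accrued on 2013-04-07.
18 months from 2013-04-07 is 2014-10-07.
Brennan filed on 2014-10-14, after the 2014-10-07 deadline, so the action is time-barred.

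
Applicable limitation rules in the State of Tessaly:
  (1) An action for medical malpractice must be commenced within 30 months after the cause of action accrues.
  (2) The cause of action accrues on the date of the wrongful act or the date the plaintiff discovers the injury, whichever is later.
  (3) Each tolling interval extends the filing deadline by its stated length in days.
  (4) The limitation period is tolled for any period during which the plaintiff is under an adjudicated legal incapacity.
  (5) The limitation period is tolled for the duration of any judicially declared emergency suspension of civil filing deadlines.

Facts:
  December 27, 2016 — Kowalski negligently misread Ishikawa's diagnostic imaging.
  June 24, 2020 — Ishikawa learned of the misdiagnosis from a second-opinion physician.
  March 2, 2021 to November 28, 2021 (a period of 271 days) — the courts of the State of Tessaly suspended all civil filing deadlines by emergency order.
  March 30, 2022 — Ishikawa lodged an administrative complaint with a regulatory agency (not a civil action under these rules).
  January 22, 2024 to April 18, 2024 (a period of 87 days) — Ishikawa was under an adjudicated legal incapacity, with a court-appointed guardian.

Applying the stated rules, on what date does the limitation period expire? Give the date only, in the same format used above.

September 21, 2023

Because discovery on June 24, 2020 post-dates the December 27, 2016 act, accrual under the later-of rule falls on June 24, 2020.
Adding the 30 months base period to June 24, 2020 gives a deadline of December 24, 2022, before any tolling.
The emergency suspension of filing deadlines from March 2, 2021 to November 28, 2021 tolled the period for 271 days, extending the deadline to September 21, 2023.
The plaintiff's legal incapacity from January 22, 2024 to April 18, 2024 began after the period had already run on September 21, 2023, so it has no tolling effect.
Nothing else in the chronology tolls or restarts the period.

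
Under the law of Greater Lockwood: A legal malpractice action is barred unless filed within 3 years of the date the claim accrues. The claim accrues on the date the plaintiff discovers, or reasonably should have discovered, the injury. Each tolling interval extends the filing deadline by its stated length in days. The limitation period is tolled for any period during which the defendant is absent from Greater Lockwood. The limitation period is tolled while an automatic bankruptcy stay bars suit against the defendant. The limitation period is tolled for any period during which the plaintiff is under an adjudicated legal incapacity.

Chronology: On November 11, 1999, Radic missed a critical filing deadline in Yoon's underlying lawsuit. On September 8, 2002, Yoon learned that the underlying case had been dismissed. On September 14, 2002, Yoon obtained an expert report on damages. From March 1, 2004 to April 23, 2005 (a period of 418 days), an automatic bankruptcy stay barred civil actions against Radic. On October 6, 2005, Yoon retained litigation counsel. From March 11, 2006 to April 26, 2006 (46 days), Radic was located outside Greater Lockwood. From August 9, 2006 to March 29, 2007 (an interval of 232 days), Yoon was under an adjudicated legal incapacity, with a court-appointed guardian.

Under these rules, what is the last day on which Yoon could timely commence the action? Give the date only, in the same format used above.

August 5, 2007

Under the discovery rule, the claim accrued on September 8, 2002, when Yoon discovered the injury — not on the November 11, 1999 date of the underlying act.
The untolled deadline — 3 years after September 8, 2002 — is September 8, 2005.
Because the automatic bankruptcy stay ran from March 1, 2004 to April 23, 2005, the deadline is extended by 418 days to October 31, 2006.
Because the defendant's absence from the jurisdiction ran from March 11, 2006 to April 26, 2006, the deadline is extended by 46 days to December 16, 2006.
The plaintiff's legal incapacity from August 9, 2006 to March 29, 2007 tolled the period for 232 days, extending the deadline to August 5, 2007.
None of the other events listed affects the running of the period under the stated rules.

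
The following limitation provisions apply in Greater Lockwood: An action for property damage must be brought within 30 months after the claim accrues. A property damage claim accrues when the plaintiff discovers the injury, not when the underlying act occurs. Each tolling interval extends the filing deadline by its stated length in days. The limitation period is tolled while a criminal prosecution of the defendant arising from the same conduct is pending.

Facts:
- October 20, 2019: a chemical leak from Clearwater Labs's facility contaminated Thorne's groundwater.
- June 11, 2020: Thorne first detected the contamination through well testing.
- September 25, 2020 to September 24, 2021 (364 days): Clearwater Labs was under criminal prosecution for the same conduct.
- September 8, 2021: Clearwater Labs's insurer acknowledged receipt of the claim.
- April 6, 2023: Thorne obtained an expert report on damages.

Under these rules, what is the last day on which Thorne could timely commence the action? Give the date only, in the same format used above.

Under the discovery rule, the claim accrued on June 11, 2020, when Thorne discovered the injury — not on the October 20, 2019 date of the underlying act.
Adding the 30 months base period to June 11, 2020 gives a deadline of December 11, 2022, before any tolling.
The period was tolled for 364 days by the pending criminal prosecution (September 25, 2020 to September 24, 2021), pushing the deadline to December 10, 2023.
Nothing else in the chronology tolls or restarts the period.

December 10, 2023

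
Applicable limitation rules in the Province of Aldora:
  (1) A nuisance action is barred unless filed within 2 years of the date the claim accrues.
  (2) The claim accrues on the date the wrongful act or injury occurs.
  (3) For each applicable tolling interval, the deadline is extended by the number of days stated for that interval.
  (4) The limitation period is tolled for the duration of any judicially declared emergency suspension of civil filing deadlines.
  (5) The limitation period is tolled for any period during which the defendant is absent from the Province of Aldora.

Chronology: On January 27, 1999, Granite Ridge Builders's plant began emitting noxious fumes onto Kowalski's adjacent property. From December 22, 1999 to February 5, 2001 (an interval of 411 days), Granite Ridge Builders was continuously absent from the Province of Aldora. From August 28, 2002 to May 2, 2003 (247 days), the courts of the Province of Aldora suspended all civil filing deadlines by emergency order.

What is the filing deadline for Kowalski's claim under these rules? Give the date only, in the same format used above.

March 14, 2002

The claim accrued on January 27, 1999, the date of the act.
2 years from January 27, 1999 is January 27, 2001.
Because the defendant's absence from the jurisdiction ran from December 22, 1999 to February 5, 2001, the deadline is extended by 411 days to March 14, 2002.
The emergency suspension of filing deadlines starting August 28, 2002 came too late — the period had run on March 14, 2002 — and so does not extend the deadline.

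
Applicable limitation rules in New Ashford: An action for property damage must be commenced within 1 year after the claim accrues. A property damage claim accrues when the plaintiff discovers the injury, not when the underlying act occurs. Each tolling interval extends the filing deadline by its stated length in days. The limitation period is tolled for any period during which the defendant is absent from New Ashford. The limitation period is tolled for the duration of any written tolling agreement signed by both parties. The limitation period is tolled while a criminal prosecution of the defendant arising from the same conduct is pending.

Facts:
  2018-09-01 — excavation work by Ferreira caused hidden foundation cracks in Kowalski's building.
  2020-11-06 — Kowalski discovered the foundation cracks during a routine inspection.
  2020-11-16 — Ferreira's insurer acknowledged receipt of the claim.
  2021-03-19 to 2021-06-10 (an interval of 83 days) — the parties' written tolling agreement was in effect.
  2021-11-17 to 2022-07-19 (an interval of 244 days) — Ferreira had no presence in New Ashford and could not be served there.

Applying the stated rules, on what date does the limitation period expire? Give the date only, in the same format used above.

Under the discovery rule, the claim accrued on 2020-11-06, when Kowalski discovered the injury — not on the 2018-09-01 date of the underlying act.
1 year from 2020-11-06 is 2021-11-06.
The written tolling agreement from 2021-03-19 to 2021-06-10 tolled the period for 83 days, extending the deadline to 2022-01-28.
The period was tolled for 244 days by the defendant's absence from the jurisdiction (2021-11-17 to 2022-07-19), pushing the deadline to 2022-09-29.
None of the other events listed affects the running of the period under the stated rules.

2022-09-29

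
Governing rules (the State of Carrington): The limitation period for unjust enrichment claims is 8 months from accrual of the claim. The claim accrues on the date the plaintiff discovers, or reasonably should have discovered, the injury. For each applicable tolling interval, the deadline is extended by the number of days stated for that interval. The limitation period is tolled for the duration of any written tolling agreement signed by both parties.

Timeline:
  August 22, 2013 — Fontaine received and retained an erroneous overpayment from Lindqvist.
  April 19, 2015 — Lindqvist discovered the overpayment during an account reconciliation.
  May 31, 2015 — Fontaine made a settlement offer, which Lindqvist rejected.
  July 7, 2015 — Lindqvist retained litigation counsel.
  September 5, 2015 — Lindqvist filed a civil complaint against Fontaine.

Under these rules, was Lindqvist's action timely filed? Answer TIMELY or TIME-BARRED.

TIMELY

The claim did not accrue until Lindqvist discovered the injury on April 19, 2015; the August 22, 2013 act date does not start the clock under the stated rule.
The untolled deadline — 8 months after April 19, 2015 — is December 19, 2015.
None of the other events listed affects the running of the period under the stated rules.
The September 5, 2015 filing precedes the December 19, 2015 deadline; the claim is timely.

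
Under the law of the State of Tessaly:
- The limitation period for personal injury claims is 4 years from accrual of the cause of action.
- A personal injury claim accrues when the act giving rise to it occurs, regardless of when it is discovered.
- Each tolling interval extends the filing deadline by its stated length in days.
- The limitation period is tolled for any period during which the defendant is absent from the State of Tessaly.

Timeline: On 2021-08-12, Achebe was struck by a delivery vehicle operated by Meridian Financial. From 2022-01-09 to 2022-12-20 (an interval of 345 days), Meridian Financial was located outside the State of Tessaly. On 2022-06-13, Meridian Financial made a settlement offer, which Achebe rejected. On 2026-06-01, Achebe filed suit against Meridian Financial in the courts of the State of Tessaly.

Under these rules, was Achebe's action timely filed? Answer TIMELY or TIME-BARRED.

TIMELY

The claim accrued on 2021-08-12, when the wrongful act occurred.
Adding the 4 years base period to 2021-08-12 gives a deadline of 2025-08-12, before any tolling.
Because the defendant's absence from the jurisdiction ran from 2022-01-09 to 2022-12-20, the deadline is extended by 345 days to 2026-07-23.
None of the other events listed affects the running of the period under the stated rules.
Achebe filed on 2026-06-01, before the 2026-07-23 deadline, so the action is timely.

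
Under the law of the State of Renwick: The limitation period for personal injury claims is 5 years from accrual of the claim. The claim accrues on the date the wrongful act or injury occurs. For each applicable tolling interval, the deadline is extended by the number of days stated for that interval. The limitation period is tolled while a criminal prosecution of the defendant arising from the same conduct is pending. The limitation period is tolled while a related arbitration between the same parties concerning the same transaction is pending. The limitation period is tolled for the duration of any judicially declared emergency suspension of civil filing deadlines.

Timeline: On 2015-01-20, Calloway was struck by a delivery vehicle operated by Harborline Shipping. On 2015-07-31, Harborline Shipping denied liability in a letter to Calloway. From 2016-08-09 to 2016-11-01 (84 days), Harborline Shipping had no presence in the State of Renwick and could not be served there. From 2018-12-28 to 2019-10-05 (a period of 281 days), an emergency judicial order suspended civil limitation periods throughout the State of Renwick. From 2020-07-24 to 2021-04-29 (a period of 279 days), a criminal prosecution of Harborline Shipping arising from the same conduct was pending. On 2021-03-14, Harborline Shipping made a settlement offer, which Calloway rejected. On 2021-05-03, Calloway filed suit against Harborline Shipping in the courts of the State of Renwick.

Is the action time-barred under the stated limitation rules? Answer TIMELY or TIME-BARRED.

TIMELY

The claim accrued on 2015-01-20, when the wrongful act occurred.
Adding the 5 years base period to 2015-01-20 gives a deadline of 2020-01-20, before any tolling.
The emergency suspension of filing deadlines from 2018-12-28 to 2019-10-05 tolled the period for 281 days, extending the deadline to 2020-10-27.
The pending criminal prosecution from 2020-07-24 to 2021-04-29 tolled the period for 279 days, extending the deadline to 2021-08-02.
The defendant's absence from the jurisdiction from 2016-08-09 to 2016-11-01 does not toll the period, because no stated rule makes the defendant's absence a tolling event.
Nothing else in the chronology tolls or restarts the period.
The 2021-05-03 filing precedes the 2021-08-02 deadline; the claim is timely.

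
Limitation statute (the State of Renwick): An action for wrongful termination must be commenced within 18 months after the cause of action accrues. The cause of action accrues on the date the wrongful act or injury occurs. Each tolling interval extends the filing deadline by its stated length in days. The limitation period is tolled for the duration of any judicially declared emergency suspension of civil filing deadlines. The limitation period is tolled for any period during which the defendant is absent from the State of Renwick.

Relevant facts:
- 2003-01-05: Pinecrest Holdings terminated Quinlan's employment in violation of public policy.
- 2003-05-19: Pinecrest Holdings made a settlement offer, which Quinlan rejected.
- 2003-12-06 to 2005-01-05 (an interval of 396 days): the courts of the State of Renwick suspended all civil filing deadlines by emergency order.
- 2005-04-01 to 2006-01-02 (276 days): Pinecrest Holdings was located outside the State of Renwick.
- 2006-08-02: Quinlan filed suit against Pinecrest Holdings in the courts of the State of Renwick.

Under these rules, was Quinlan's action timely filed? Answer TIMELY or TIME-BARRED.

The claim accrued on 2003-01-05, when the wrongful act occurred.
Adding the 18 months base period to 2003-01-05 gives a deadline of 2004-07-05, before any tolling.
Because the emergency suspension of filing deadlines ran from 2003-12-06 to 2005-01-05, the deadline is extended by 396 days to 2005-08-05.
The period was tolled for 276 days by the defendant's absence from the jurisdiction (2005-04-01 to 2006-01-02), pushing the deadline to 2006-05-08.
Nothing else in the chronology tolls or restarts the period.
The 2006-08-02 filing falls after the 2006-05-08 deadline; the claim is time-barred.

TIME-BARRED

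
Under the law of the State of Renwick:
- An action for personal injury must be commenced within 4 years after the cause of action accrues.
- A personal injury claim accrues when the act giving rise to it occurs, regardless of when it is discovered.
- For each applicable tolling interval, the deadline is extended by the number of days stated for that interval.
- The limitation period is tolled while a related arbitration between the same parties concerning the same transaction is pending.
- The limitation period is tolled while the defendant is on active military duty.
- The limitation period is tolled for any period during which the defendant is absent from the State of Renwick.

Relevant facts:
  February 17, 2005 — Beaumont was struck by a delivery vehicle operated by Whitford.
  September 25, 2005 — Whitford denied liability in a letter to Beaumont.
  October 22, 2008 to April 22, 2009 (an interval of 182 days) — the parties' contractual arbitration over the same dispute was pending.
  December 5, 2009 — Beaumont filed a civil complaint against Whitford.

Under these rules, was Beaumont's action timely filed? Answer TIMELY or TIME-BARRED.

The cause of action accrued on February 17, 2005, the date of the act.
Adding the 4 years base period to February 17, 2005 gives a deadline of February 17, 2009, before any tolling.
Because the pending related arbitration ran from October 22, 2008 to April 22, 2009, the deadline is extended by 182 days to August 18, 2009.
The other events in the timeline have no effect on the limitation period under the stated rules.
Beaumont filed on December 5, 2009, after the August 18, 2009 deadline, so the action is time-barred.

TIME-BARRED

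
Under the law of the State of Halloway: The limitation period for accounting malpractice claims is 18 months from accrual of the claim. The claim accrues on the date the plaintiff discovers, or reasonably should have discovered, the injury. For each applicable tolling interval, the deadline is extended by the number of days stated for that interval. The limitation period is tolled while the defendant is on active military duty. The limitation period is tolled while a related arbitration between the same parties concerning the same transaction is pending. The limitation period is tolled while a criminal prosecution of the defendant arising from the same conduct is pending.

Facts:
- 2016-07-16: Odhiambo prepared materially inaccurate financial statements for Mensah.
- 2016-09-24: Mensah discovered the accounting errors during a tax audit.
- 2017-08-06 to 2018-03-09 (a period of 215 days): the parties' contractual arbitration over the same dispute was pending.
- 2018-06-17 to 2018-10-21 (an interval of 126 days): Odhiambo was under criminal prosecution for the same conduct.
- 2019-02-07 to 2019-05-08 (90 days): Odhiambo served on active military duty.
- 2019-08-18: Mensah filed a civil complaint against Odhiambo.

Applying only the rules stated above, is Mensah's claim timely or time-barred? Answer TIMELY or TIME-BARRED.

TIME-BARRED

Under the discovery rule, the claim accrued on 2016-09-24, when Mensah discovered the injury — not on the 2016-07-16 date of the underlying act.
Adding the 18 months base period to 2016-09-24 gives a deadline of 2018-03-24, before any tolling.
The pending related arbitration from 2017-08-06 to 2018-03-09 tolled the period for 215 days, extending the deadline to 2018-10-25.
Because the pending criminal prosecution ran from 2018-06-17 to 2018-10-21, the deadline is extended by 126 days to 2019-02-28.
The period was tolled for 90 days by the defendant's active military service (2019-02-07 to 2019-05-08), pushing the deadline to 2019-05-29.
Mensah filed on 2019-08-18, after the 2019-05-29 deadline, so the action is time-barred.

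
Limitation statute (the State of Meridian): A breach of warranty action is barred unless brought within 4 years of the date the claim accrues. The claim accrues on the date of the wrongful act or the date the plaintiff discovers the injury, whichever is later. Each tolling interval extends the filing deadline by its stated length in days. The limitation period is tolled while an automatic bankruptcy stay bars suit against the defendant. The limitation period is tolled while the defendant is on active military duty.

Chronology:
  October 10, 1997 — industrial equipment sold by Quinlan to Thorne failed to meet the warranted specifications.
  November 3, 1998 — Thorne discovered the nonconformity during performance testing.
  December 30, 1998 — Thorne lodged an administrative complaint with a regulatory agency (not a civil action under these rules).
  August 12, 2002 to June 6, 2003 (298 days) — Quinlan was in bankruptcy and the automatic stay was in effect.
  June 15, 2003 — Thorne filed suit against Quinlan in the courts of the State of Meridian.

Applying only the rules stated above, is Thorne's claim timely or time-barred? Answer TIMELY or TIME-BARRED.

Taking the later of the act (October 10, 1997) and discovery (November 3, 1998), the claim accrued on November 3, 1998.
Adding the 4 years base period to November 3, 1998 gives a deadline of November 3, 2002, before any tolling.
Because the automatic bankruptcy stay ran from August 12, 2002 to June 6, 2003, the deadline is extended by 298 days to August 28, 2003.
The other events in the timeline have no effect on the limitation period under the stated rules.
Thorne filed on June 15, 2003, before the August 28, 2003 deadline, so the action is timely.

TIMELY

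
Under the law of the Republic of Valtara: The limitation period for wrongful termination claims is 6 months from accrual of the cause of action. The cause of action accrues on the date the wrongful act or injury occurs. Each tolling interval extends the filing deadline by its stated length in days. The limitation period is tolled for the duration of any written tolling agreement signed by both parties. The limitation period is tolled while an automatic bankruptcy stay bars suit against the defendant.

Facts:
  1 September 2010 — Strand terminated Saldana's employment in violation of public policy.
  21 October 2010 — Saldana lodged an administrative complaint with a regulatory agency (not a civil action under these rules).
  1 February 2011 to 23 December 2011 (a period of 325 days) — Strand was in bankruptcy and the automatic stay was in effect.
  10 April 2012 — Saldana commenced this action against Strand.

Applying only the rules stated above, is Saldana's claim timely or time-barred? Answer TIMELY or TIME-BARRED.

The limitation period began to run on 1 September 2010.
Adding the 6 months base period to 1 September 2010 gives a deadline of 1 March 2011, before any tolling.
Because the automatic bankruptcy stay ran from 1 February 2011 to 23 December 2011, the deadline is extended by 325 days to 20 January 2012.
Nothing else in the chronology tolls or restarts the period.
Filing on 10 April 2012 missed the 20 January 2012 deadline — the action is time-barred.

TIME-BARRED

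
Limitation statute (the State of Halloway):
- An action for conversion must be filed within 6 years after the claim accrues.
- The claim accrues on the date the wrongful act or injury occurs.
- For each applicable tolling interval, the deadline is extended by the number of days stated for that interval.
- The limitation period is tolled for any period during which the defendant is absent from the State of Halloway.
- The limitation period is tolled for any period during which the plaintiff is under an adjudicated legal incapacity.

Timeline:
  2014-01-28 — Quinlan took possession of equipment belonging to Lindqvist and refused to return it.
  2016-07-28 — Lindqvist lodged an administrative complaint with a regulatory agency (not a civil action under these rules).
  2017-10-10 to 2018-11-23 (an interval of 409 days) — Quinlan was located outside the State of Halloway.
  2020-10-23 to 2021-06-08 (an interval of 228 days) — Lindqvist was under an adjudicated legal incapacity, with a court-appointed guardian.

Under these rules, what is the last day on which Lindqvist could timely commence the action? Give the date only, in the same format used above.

2021-10-26

The claim accrued on 2014-01-28, the date of the act.
Adding the 6 years base period to 2014-01-28 gives a deadline of 2020-01-28, before any tolling.
The defendant's absence from the jurisdiction from 2017-10-10 to 2018-11-23 tolled the period for 409 days, extending the deadline to 2021-03-12.
The plaintiff's legal incapacity from 2020-10-23 to 2021-06-08 tolled the period for 228 days, extending the deadline to 2021-10-26.
Nothing else in the chronology tolls or restarts the period.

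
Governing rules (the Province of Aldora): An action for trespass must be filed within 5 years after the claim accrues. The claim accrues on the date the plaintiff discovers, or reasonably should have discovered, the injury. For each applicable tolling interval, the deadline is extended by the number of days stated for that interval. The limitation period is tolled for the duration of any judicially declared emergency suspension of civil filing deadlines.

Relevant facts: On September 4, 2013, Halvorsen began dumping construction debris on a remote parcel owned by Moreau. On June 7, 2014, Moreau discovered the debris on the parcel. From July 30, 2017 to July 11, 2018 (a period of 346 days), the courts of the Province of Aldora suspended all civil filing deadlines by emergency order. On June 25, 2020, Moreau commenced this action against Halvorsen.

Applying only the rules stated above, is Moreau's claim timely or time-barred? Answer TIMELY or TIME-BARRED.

TIME-BARRED

Accrual is tied to discovery, so the period began on June 7, 2014 rather than on September 4, 2013 when the act occurred.
Adding the 5 years base period to June 7, 2014 gives a deadline of June 7, 2019, before any tolling.
The period was tolled for 346 days by the emergency suspension of filing deadlines (July 30, 2017 to July 11, 2018), pushing the deadline to May 18, 2020.
Moreau filed on June 25, 2020, after the May 18, 2020 deadline, so the action is time-barred.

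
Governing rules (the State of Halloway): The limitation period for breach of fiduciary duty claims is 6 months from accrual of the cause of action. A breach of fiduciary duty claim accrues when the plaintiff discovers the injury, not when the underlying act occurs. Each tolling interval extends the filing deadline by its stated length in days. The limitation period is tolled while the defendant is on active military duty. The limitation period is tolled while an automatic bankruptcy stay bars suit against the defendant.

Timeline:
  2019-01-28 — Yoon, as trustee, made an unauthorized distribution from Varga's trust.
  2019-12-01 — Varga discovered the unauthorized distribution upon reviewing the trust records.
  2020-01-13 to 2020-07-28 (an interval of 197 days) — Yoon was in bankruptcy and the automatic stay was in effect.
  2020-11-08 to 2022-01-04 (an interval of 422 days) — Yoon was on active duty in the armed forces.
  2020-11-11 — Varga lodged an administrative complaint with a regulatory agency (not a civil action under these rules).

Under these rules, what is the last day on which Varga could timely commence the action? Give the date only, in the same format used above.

The claim did not accrue until Varga discovered the injury on 2019-12-01; the 2019-01-28 act date does not start the clock under the stated rule.
Adding the 6 months base period to 2019-12-01 gives a deadline of 2020-06-01, before any tolling.
The period was tolled for 197 days by the automatic bankruptcy stay (2020-01-13 to 2020-07-28), pushing the deadline to 2020-12-15.
Because the defendant's active military service ran from 2020-11-08 to 2022-01-04, the deadline is extended by 422 days to 2022-02-10.
The other events in the timeline have no effect on the limitation period under the stated rules.

2022-02-10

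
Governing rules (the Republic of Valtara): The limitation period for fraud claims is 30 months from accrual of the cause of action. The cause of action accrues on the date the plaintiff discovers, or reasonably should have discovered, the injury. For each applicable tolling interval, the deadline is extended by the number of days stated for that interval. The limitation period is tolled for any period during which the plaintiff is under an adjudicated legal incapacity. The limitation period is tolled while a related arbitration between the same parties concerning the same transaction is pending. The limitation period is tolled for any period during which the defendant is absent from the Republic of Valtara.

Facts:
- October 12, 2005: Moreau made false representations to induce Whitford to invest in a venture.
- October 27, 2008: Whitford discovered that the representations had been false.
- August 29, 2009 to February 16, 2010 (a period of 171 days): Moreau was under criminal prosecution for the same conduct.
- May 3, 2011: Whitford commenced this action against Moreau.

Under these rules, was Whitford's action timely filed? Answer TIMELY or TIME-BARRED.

TIME-BARRED

Under the discovery rule, the claim accrued on October 27, 2008, when Whitford discovered the injury — not on the October 12, 2005 date of the underlying act.
30 months from October 27, 2008 is April 27, 2011.
No stated provision tolls the period for a criminal prosecution, so the interval from August 29, 2009 to February 16, 2010 has no effect on the deadline.
Filing on May 3, 2011 missed the April 27, 2011 deadline — the action is time-barred.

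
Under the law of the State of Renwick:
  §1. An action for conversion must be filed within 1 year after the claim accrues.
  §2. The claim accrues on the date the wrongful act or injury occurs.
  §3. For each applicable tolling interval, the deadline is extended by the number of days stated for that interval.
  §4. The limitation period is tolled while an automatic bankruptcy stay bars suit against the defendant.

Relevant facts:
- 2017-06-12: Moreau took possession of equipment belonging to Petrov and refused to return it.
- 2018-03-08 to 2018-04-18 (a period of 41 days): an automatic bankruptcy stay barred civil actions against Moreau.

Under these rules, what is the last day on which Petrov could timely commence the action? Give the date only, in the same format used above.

2018-07-23

The limitation period began to run on 2017-06-12.
The untolled deadline — 1 year after 2017-06-12 — is 2018-06-12.
Because the automatic bankruptcy stay ran from 2018-03-08 to 2018-04-18, the deadline is extended by 41 days to 2018-07-23.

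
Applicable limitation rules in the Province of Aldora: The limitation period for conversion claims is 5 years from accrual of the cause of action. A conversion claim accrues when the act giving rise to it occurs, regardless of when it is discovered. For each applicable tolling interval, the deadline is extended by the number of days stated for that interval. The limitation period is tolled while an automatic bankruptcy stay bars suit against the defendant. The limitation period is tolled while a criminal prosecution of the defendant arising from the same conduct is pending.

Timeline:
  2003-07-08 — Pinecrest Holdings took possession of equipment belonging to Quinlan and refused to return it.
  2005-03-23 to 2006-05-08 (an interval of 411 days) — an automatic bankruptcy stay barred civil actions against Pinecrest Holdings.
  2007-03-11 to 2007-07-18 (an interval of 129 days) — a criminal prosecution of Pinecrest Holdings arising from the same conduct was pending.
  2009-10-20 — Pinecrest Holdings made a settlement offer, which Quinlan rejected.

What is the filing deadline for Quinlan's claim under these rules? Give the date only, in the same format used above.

The limitation period began to run on 2003-07-08.
Adding the 5 years base period to 2003-07-08 gives a deadline of 2008-07-08, before any tolling.
The period was tolled for 411 days by the automatic bankruptcy stay (2005-03-23 to 2006-05-08), pushing the deadline to 2009-08-23.
The pending criminal prosecution from 2007-03-11 to 2007-07-18 tolled the period for 129 days, extending the deadline to 2009-12-30.
None of the other events listed affects the running of the period under the stated rules.

2009-12-30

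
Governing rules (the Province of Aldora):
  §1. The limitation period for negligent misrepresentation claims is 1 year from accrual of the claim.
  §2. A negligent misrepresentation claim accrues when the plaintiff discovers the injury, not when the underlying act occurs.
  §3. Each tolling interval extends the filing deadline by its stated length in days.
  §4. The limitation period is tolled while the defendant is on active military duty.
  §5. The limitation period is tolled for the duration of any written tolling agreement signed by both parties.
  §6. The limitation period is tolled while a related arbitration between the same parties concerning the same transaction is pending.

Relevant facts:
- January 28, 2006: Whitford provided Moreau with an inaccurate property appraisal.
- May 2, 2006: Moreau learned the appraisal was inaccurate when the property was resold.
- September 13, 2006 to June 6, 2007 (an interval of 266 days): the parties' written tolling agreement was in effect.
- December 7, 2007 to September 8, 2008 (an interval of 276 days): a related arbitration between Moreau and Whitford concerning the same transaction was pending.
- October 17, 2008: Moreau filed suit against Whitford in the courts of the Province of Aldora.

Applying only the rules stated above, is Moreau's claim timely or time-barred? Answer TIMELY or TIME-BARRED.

TIMELY

Under the discovery rule, the claim accrued on May 2, 2006, when Moreau discovered the injury — not on the January 28, 2006 date of the underlying act.
The untolled deadline — 1 year after May 2, 2006 — is May 2, 2007.
The written tolling agreement from September 13, 2006 to June 6, 2007 tolled the period for 266 days, extending the deadline to January 23, 2008.
The period was tolled for 276 days by the pending related arbitration (December 7, 2007 to September 8, 2008), pushing the deadline to October 25, 2008.
The October 17, 2008 filing precedes the October 25, 2008 deadline; the claim is timely.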